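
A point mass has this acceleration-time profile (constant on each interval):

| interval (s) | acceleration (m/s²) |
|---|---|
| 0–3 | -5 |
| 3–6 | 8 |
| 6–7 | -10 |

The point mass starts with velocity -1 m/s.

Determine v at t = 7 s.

Δv equals the area under the a-t graph; then v = v₀ + Δv.
0–3 s: -5 × 3 = -15 m/s
3–6 s: 8 × 3 = 24 m/s
6–7 s: -10 × 1 = -10 m/s
Δv = -1 m/s, so v(7) = -1 + (-1) = -2 m/s.

-2 m/s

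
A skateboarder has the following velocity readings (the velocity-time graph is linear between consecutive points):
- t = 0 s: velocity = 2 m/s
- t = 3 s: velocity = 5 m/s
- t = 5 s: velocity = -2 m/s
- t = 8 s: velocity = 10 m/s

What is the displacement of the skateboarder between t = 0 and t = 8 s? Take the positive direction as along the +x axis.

25.5 m

Displacement is the signed area under the v-t curve.
0–3 s: ½(2 + 5)(3) = 10.5 m
3–5 s: ½(5 + -2)(2) = 3 m
5–8 s: ½(-2 + 10)(3) = 12 m
Net displacement = 25.5 m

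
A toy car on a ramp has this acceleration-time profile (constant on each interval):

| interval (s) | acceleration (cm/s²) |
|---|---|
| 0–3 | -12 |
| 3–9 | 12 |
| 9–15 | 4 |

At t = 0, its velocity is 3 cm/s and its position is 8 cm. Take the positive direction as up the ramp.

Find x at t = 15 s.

On each constant-a segment, Δv = aΔt and Δx = v₀Δt + ½aΔt²; chain segment to segment.
0–3 s: v starts 3 cm/s; Δx = 3·3 + ½·-12·3² = -45 cm; v ends -33 cm/s.
3–9 s: v starts -33 cm/s; Δx = -33·6 + ½·12·6² = 18 cm; v ends 39 cm/s.
9–15 s: v starts 39 cm/s; Δx = 39·6 + ½·4·6² = 306 cm; v ends 63 cm/s.
x(15) = 8 + Σ Δx = 287 cm.

287 cm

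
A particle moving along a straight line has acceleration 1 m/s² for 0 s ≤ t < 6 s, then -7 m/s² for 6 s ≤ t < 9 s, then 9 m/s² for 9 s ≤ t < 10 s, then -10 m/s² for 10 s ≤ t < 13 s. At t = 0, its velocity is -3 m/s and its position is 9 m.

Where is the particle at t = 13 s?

On each constant-a segment, Δv = aΔt and Δx = v₀Δt + ½aΔt²; chain segment to segment.
0–6 s: v starts -3 m/s; Δx = -3·6 + ½·1·6² = 0 m; v ends 3 m/s.
6–9 s: v starts 3 m/s; Δx = 3·3 + ½·-7·3² = -22.5 m; v ends -18 m/s.
9–10 s: v starts -18 m/s; Δx = -18·1 + ½·9·1² = -13.5 m; v ends -9 m/s.
10–13 s: v starts -9 m/s; Δx = -9·3 + ½·-10·3² = -72 m; v ends -39 m/s.
x(13) = 9 + Σ Δx = -99 m.

-99 m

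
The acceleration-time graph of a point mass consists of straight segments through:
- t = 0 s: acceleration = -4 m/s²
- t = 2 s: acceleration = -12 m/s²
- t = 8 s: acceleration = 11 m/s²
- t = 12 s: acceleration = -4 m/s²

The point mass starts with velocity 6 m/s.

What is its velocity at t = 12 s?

1 m/s

Δv equals the area under the a-t graph; then v = v₀ + Δv.
0–2 s: ½(-4 + -12)(2) = -16 m/s
2–8 s: ½(-12 + 11)(6) = -3 m/s
8–12 s: ½(11 + -4)(4) = 14 m/s
Δv = -5 m/s, so v(12) = 6 + (-5) = 1 m/s.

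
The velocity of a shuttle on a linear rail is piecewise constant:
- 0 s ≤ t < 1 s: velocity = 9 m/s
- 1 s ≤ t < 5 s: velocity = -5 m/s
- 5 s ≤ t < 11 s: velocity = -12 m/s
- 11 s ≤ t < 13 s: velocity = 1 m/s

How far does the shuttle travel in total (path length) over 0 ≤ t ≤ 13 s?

103 m

Total distance travelled is ∫|v| dt — sum the magnitudes of each area piece.
0–1 s: |9| × 1 = 9 m
1–5 s: |-5| × 4 = 20 m
5–11 s: |-12| × 6 = 72 m
11–13 s: |1| × 2 = 2 m
Total distance = 103 m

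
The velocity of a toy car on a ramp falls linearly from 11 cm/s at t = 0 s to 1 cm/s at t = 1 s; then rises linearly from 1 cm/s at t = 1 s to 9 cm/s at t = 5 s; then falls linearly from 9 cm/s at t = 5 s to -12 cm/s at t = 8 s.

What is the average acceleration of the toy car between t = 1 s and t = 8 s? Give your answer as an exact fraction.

-13/7 cm/s²

Average acceleration = Δv/Δt = (-12 − 1)/(8 − 1) = -13/7 cm/s².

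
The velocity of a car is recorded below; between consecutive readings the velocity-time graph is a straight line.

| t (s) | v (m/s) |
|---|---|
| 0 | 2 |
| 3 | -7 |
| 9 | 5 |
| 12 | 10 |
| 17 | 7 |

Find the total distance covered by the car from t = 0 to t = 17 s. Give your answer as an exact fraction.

Total distance travelled is ∫|v| dt — sum the magnitudes of each area piece.
0–3 s: v = 0 at t = 2/3 s; triangle areas 2/3 + 49/6 = 53/6 m
3–9 s: v = 0 at t = 6.5 s; triangle areas 12.25 + 6.25 = 18.5 m
9–12 s: |½(5 + 10)(3)| = 22.5 m
12–17 s: |½(10 + 7)(5)| = 42.5 m
Total distance = 277/3 m

277/3 m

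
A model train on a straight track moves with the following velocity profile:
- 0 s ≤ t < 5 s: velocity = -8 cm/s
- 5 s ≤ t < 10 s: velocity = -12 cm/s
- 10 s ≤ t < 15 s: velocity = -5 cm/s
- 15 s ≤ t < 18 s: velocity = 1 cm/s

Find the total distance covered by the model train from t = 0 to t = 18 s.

Total distance travelled is ∫|v| dt — sum the magnitudes of each area piece.
0–5 s: |-8| × 5 = 40 cm
5–10 s: |-12| × 5 = 60 cm
10–15 s: |-5| × 5 = 25 cm
15–18 s: |1| × 3 = 3 cm
Total distance = 128 cm

128 cm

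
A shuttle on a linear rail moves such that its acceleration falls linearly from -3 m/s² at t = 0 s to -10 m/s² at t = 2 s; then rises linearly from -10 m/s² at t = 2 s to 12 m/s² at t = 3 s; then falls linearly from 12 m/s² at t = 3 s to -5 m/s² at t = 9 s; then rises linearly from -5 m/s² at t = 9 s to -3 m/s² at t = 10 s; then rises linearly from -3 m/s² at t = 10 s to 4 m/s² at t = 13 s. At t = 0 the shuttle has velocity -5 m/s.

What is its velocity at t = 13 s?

1.5 m/s

Δv equals the area under the a-t graph; then v = v₀ + Δv.
0–2 s: ½(-3 + -10)(2) = -13 m/s
2–3 s: ½(-10 + 12)(1) = 1 m/s
3–9 s: ½(12 + -5)(6) = 21 m/s
9–10 s: ½(-5 + -3)(1) = -4 m/s
10–13 s: ½(-3 + 4)(3) = 1.5 m/s
Δv = 6.5 m/s, so v(13) = -5 + (6.5) = 1.5 m/s.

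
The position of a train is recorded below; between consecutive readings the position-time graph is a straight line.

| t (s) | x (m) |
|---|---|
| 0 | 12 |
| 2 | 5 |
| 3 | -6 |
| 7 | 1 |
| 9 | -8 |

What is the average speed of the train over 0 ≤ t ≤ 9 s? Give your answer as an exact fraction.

34/9 m/s

Average speed = (total path length)/(elapsed time); on a piecewise-linear x-t graph the path length is Σ|Δx|.
0–2 s: |Δx| = |5 − 12| = 7 m
2–3 s: |Δx| = |-6 − 5| = 11 m
3–7 s: |Δx| = |1 − -6| = 7 m
7–9 s: |Δx| = |-8 − 1| = 9 m
Total path = 34 m; average speed = 34/9 = 34/9 m/s.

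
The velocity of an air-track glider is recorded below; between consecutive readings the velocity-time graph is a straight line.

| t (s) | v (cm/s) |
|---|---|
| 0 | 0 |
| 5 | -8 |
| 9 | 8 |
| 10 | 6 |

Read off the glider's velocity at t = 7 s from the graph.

On 5–9 s the graph is linear from -8 to 8 cm/s: v(7) = -8 + (8 − -8)·(7 − 5)/(9 − 5) = 0 cm/s.

0 cm/s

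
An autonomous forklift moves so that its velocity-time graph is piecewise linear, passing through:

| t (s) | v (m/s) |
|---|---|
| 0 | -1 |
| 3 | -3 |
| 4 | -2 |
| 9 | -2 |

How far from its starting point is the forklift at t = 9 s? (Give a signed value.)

-18.5 m

Displacement is the signed area under the v-t curve.
0–3 s: ½(-1 + -3)(3) = -6 m
3–4 s: ½(-3 + -2)(1) = -2.5 m
4–9 s: -2 × 5 = -10 m
Net displacement = -18.5 m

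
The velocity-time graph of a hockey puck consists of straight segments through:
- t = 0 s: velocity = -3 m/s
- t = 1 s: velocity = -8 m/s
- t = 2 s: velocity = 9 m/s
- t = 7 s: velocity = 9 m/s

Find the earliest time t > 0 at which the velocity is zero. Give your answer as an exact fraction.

t = 25/17 s

v changes sign on 1–2 s (from -8 to 9); the graph is linear there, so v = 0 at t = 1 + (8)·(2 − 1)/(9 − -8) = 25/17 s.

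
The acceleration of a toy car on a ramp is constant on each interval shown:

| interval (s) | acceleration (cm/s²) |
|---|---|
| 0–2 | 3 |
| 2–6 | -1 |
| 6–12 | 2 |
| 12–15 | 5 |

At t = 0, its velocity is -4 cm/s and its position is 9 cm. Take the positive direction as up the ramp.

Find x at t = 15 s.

83.5 cm

On each constant-a segment, Δv = aΔt and Δx = v₀Δt + ½aΔt²; chain segment to segment.
0–2 s: v starts -4 cm/s; Δx = -4·2 + ½·3·2² = -2 cm; v ends 2 cm/s.
2–6 s: v starts 2 cm/s; Δx = 2·4 + ½·-1·4² = 0 cm; v ends -2 cm/s.
6–12 s: v starts -2 cm/s; Δx = -2·6 + ½·2·6² = 24 cm; v ends 10 cm/s.
12–15 s: v starts 10 cm/s; Δx = 10·3 + ½·5·3² = 52.5 cm; v ends 25 cm/s.
x(15) = 9 + Σ Δx = 83.5 cm.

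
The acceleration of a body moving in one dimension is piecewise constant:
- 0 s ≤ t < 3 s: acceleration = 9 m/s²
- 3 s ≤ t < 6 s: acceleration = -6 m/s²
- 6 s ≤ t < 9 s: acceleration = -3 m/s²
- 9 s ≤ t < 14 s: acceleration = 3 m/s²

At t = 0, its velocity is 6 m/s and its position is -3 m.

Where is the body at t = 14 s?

On each constant-a segment, Δv = aΔt and Δx = v₀Δt + ½aΔt²; chain segment to segment.
0–3 s: v starts 6 m/s; Δx = 6·3 + ½·9·3² = 58.5 m; v ends 33 m/s.
3–6 s: v starts 33 m/s; Δx = 33·3 + ½·-6·3² = 72 m; v ends 15 m/s.
6–9 s: v starts 15 m/s; Δx = 15·3 + ½·-3·3² = 31.5 m; v ends 6 m/s.
9–14 s: v starts 6 m/s; Δx = 6·5 + ½·3·5² = 67.5 m; v ends 21 m/s.
x(14) = -3 + Σ Δx = 226.5 m.

226.5 m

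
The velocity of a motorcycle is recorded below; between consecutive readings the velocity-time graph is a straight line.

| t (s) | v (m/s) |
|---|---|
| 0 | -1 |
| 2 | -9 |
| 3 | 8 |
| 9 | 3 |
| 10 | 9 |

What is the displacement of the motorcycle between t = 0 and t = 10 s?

28.5 m

Net displacement equals the area under the velocity-time graph (areas below the axis count negative).
0–2 s: ½(-1 + -9)(2) = -10 m
2–3 s: ½(-9 + 8)(1) = -0.5 m
3–9 s: ½(8 + 3)(6) = 33 m
9–10 s: ½(3 + 9)(1) = 6 m
Net displacement = 28.5 m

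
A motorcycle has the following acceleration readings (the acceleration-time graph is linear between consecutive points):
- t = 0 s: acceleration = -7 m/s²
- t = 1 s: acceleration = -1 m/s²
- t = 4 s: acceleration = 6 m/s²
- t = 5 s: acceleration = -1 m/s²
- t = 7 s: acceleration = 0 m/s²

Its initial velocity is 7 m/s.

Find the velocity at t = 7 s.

12 m/s

Δv equals the area under the a-t graph; then v = v₀ + Δv.
0–1 s: ½(-7 + -1)(1) = -4 m/s
1–4 s: ½(-1 + 6)(3) = 7.5 m/s
4–5 s: ½(6 + -1)(1) = 2.5 m/s
5–7 s: ½(-1 + 0)(2) = -1 m/s
Δv = 5 m/s, so v(7) = 7 + (5) = 12 m/s.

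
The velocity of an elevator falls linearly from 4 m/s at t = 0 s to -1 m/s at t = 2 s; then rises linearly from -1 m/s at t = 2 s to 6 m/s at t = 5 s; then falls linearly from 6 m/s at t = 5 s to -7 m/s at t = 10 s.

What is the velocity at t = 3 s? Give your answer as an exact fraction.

4/3 m/s

On 2–5 s the graph is linear from -1 to 6 m/s: v(3) = -1 + (6 − -1)·(3 − 2)/(5 − 2) = 4/3 m/s.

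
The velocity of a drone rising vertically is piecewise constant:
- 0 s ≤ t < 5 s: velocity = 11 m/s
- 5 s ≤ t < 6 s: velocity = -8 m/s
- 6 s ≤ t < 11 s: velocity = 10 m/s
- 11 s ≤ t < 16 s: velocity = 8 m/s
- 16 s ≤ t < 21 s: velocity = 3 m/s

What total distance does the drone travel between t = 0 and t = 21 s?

168 m

Distance (not displacement) is the total path length: add the absolute areas under v-t.
0–5 s: |11| × 5 = 55 m
5–6 s: |-8| × 1 = 8 m
6–11 s: |10| × 5 = 50 m
11–16 s: |8| × 5 = 40 m
16–21 s: |3| × 5 = 15 m
Total distance = 168 m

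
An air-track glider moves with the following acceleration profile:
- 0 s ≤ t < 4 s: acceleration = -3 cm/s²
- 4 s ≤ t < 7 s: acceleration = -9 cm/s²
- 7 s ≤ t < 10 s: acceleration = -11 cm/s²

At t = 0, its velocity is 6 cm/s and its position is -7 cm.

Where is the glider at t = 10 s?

-214 cm

On each constant-a segment, Δv = aΔt and Δx = v₀Δt + ½aΔt²; chain segment to segment.
0–4 s: v starts 6 cm/s; Δx = 6·4 + ½·-3·4² = 0 cm; v ends -6 cm/s.
4–7 s: v starts -6 cm/s; Δx = -6·3 + ½·-9·3² = -58.5 cm; v ends -33 cm/s.
7–10 s: v starts -33 cm/s; Δx = -33·3 + ½·-11·3² = -148.5 cm; v ends -66 cm/s.
x(10) = -7 + Σ Δx = -214 cm.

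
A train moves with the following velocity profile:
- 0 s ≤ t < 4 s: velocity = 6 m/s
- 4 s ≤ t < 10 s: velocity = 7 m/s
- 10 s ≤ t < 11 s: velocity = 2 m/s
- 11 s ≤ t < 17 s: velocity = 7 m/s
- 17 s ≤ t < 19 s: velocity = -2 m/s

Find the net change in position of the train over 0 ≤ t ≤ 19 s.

106 m

Displacement is the signed area under the v-t curve.
0–4 s: 6 × 4 = 24 m
4–10 s: 7 × 6 = 42 m
10–11 s: 2 × 1 = 2 m
11–17 s: 7 × 6 = 42 m
17–19 s: -2 × 2 = -4 m
Net displacement = 106 m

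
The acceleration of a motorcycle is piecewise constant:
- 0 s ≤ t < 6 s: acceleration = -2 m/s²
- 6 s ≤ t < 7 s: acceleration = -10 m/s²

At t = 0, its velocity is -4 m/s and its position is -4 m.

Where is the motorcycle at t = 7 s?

-85 m

On each constant-a segment, Δv = aΔt and Δx = v₀Δt + ½aΔt²; chain segment to segment.
0–6 s: v starts -4 m/s; Δx = -4·6 + ½·-2·6² = -60 m; v ends -16 m/s.
6–7 s: v starts -16 m/s; Δx = -16·1 + ½·-10·1² = -21 m; v ends -26 m/s.
x(7) = -4 + Σ Δx = -85 m.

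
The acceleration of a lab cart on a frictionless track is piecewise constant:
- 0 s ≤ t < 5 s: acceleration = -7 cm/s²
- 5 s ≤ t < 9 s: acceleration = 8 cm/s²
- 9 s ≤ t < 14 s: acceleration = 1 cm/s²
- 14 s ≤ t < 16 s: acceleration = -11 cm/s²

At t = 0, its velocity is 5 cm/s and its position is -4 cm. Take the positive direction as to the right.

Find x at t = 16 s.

-108 cm

On each constant-a segment, Δv = aΔt and Δx = v₀Δt + ½aΔt²; chain segment to segment.
0–5 s: v starts 5 cm/s; Δx = 5·5 + ½·-7·5² = -62.5 cm; v ends -30 cm/s.
5–9 s: v starts -30 cm/s; Δx = -30·4 + ½·8·4² = -56 cm; v ends 2 cm/s.
9–14 s: v starts 2 cm/s; Δx = 2·5 + ½·1·5² = 22.5 cm; v ends 7 cm/s.
14–16 s: v starts 7 cm/s; Δx = 7·2 + ½·-11·2² = -8 cm; v ends -15 cm/s.
x(16) = -4 + Σ Δx = -108 cm.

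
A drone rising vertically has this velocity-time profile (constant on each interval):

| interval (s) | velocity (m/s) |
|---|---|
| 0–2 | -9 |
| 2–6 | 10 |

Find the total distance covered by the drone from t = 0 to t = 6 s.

58 m

Total distance travelled is ∫|v| dt — sum the magnitudes of each area piece.
0–2 s: |-9| × 2 = 18 m
2–6 s: |10| × 4 = 40 m
Total distance = 58 m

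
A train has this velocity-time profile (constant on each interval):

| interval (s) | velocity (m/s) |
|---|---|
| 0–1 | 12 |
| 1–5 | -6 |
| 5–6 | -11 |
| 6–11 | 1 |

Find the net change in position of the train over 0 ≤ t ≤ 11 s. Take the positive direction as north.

-18 m

Displacement is the signed area under the v-t curve.
0–1 s: 12 × 1 = 12 m
1–5 s: -6 × 4 = -24 m
5–6 s: -11 × 1 = -11 m
6–11 s: 1 × 5 = 5 m
Net displacement = -18 m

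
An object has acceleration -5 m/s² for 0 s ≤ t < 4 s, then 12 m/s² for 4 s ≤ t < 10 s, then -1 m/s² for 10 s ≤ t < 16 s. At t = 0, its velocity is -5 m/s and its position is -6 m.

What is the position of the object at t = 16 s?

264 m

On each constant-a segment, Δv = aΔt and Δx = v₀Δt + ½aΔt²; chain segment to segment.
0–4 s: v starts -5 m/s; Δx = -5·4 + ½·-5·4² = -60 m; v ends -25 m/s.
4–10 s: v starts -25 m/s; Δx = -25·6 + ½·12·6² = 66 m; v ends 47 m/s.
10–16 s: v starts 47 m/s; Δx = 47·6 + ½·-1·6² = 264 m; v ends 41 m/s.
x(16) = -6 + Σ Δx = 264 m.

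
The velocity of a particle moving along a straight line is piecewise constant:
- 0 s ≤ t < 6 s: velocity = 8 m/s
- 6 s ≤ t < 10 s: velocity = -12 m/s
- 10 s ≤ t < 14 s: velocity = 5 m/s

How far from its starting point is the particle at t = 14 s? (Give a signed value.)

20 m

Displacement is the signed area under the v-t curve.
0–6 s: 8 × 6 = 48 m
6–10 s: -12 × 4 = -48 m
10–14 s: 5 × 4 = 20 m
Net displacement = 20 m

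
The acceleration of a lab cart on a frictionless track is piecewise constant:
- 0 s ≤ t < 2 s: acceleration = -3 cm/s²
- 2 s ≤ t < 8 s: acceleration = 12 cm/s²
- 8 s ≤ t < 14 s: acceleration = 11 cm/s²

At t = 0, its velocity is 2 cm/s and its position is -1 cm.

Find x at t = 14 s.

795 cm

On each constant-a segment, Δv = aΔt and Δx = v₀Δt + ½aΔt²; chain segment to segment.
0–2 s: v starts 2 cm/s; Δx = 2·2 + ½·-3·2² = -2 cm; v ends -4 cm/s.
2–8 s: v starts -4 cm/s; Δx = -4·6 + ½·12·6² = 192 cm; v ends 68 cm/s.
8–14 s: v starts 68 cm/s; Δx = 68·6 + ½·11·6² = 606 cm; v ends 134 cm/s.
x(14) = -1 + Σ Δx = 795 cm.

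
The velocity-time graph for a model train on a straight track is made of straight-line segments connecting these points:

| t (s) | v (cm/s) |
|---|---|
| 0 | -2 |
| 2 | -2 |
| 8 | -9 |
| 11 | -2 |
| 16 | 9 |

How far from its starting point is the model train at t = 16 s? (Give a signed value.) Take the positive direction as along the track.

-36 cm

Net displacement equals the area under the velocity-time graph (areas below the axis count negative).
0–2 s: -2 × 2 = -4 cm
2–8 s: ½(-2 + -9)(6) = -33 cm
8–11 s: ½(-9 + -2)(3) = -16.5 cm
11–16 s: ½(-2 + 9)(5) = 17.5 cm
Net displacement = -36 cm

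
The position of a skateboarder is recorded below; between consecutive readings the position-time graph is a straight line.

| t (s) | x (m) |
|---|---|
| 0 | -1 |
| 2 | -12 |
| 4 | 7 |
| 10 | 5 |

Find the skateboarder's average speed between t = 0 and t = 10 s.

Average speed = (total path length)/(elapsed time); on a piecewise-linear x-t graph the path length is Σ|Δx|.
0–2 s: |Δx| = |-12 − -1| = 11 m
2–4 s: |Δx| = |7 − -12| = 19 m
4–10 s: |Δx| = |5 − 7| = 2 m
Total path = 32 m; average speed = 32/10 = 3.2 m/s.

3.2 m/s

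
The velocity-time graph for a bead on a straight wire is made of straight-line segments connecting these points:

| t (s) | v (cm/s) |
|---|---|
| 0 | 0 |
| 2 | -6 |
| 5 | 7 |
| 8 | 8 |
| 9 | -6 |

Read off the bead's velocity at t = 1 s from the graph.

On 0–2 s the graph is linear from 0 to -6 cm/s: v(1) = 0 + (-6 − 0)·(1 − 0)/(2 − 0) = -3 cm/s.

-3 cm/s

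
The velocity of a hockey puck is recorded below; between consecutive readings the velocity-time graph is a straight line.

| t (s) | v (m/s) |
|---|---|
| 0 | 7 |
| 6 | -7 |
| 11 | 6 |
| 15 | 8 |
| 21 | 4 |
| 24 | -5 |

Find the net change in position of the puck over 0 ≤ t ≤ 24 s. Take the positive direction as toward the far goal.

60 m

Displacement is the signed area under the v-t curve.
0–6 s: ½(7 + -7)(6) = 0 m
6–11 s: ½(-7 + 6)(5) = -2.5 m
11–15 s: ½(6 + 8)(4) = 28 m
15–21 s: ½(8 + 4)(6) = 36 m
21–24 s: ½(4 + -5)(3) = -1.5 m
Net displacement = 60 m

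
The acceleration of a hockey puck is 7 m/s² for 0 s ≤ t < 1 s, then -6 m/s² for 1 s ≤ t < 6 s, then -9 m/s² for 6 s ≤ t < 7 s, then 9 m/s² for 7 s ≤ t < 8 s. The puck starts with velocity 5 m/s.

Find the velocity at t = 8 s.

Δv equals the area under the a-t graph; then v = v₀ + Δv.
0–1 s: 7 × 1 = 7 m/s
1–6 s: -6 × 5 = -30 m/s
6–7 s: -9 × 1 = -9 m/s
7–8 s: 9 × 1 = 9 m/s
Δv = -23 m/s, so v(8) = 5 + (-23) = -18 m/s.

-18 m/s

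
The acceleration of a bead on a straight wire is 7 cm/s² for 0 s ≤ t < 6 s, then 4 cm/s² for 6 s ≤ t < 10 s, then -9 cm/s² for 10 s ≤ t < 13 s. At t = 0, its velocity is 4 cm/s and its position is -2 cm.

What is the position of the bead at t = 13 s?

509.5 cm

On each constant-a segment, Δv = aΔt and Δx = v₀Δt + ½aΔt²; chain segment to segment.
0–6 s: v starts 4 cm/s; Δx = 4·6 + ½·7·6² = 150 cm; v ends 46 cm/s.
6–10 s: v starts 46 cm/s; Δx = 46·4 + ½·4·4² = 216 cm; v ends 62 cm/s.
10–13 s: v starts 62 cm/s; Δx = 62·3 + ½·-9·3² = 145.5 cm; v ends 35 cm/s.
x(13) = -2 + Σ Δx = 509.5 cm.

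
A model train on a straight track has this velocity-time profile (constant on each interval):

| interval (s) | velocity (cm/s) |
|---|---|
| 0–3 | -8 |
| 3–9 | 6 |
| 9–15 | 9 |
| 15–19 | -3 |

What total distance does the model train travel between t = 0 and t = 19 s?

Distance (not displacement) is the total path length: add the absolute areas under v-t.
0–3 s: |-8| × 3 = 24 cm
3–9 s: |6| × 6 = 36 cm
9–15 s: |9| × 6 = 54 cm
15–19 s: |-3| × 4 = 12 cm
Total distance = 126 cm

126 cm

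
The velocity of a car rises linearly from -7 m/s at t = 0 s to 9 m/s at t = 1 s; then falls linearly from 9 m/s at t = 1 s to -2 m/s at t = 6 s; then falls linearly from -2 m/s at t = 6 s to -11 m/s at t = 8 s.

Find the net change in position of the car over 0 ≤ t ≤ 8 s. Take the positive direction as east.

Net displacement equals the area under the velocity-time graph (areas below the axis count negative).
0–1 s: ½(-7 + 9)(1) = 1 m
1–6 s: ½(9 + -2)(5) = 17.5 m
6–8 s: ½(-2 + -11)(2) = -13 m
Net displacement = 5.5 m

5.5 m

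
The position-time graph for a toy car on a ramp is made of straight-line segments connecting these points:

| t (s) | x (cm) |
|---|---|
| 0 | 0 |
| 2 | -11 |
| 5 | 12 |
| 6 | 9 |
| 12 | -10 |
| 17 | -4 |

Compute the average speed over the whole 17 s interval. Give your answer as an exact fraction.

62/17 cm/s

Average speed = (total path length)/(elapsed time); on a piecewise-linear x-t graph the path length is Σ|Δx|.
0–2 s: |Δx| = |-11 − 0| = 11 cm
2–5 s: |Δx| = |12 − -11| = 23 cm
5–6 s: |Δx| = |9 − 12| = 3 cm
6–12 s: |Δx| = |-10 − 9| = 19 cm
12–17 s: |Δx| = |-4 − -10| = 6 cm
Total path = 62 cm; average speed = 62/17 = 62/17 cm/s.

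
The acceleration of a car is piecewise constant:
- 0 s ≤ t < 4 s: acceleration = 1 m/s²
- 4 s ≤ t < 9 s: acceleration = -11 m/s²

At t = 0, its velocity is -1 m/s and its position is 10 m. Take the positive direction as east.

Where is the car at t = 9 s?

-108.5 m

On each constant-a segment, Δv = aΔt and Δx = v₀Δt + ½aΔt²; chain segment to segment.
0–4 s: v starts -1 m/s; Δx = -1·4 + ½·1·4² = 4 m; v ends 3 m/s.
4–9 s: v starts 3 m/s; Δx = 3·5 + ½·-11·5² = -122.5 m; v ends -52 m/s.
x(9) = 10 + Σ Δx = -108.5 m.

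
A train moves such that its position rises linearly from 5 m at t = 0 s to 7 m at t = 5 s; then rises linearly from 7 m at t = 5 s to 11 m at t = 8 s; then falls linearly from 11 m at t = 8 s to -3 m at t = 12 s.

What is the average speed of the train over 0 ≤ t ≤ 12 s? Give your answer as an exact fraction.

5/3 m/s

Average speed = (total path length)/(elapsed time); on a piecewise-linear x-t graph the path length is Σ|Δx|.
0–5 s: |Δx| = |7 − 5| = 2 m
5–8 s: |Δx| = |11 − 7| = 4 m
8–12 s: |Δx| = |-3 − 11| = 14 m
Total path = 20 m; average speed = 20/12 = 5/3 m/s.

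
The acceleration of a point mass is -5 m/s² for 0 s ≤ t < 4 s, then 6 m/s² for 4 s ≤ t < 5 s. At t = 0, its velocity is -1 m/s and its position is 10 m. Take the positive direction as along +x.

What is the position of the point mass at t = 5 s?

-52 m

On each constant-a segment, Δv = aΔt and Δx = v₀Δt + ½aΔt²; chain segment to segment.
0–4 s: v starts -1 m/s; Δx = -1·4 + ½·-5·4² = -44 m; v ends -21 m/s.
4–5 s: v starts -21 m/s; Δx = -21·1 + ½·6·1² = -18 m; v ends -15 m/s.
x(5) = 10 + Σ Δx = -52 m.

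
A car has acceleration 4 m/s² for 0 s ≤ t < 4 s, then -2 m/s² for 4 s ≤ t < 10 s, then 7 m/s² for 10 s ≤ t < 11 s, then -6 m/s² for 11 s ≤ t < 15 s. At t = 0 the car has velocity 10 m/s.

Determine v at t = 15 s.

-3 m/s

Δv equals the area under the a-t graph; then v = v₀ + Δv.
0–4 s: 4 × 4 = 16 m/s
4–10 s: -2 × 6 = -12 m/s
10–11 s: 7 × 1 = 7 m/s
11–15 s: -6 × 4 = -24 m/s
Δv = -13 m/s, so v(15) = 10 + (-13) = -3 m/s.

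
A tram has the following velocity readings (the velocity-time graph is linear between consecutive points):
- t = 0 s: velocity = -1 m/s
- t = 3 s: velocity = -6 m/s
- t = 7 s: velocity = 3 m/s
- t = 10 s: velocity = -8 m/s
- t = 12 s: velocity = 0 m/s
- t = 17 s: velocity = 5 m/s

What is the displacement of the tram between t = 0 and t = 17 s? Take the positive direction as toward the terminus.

Net displacement equals the area under the velocity-time graph (areas below the axis count negative).
0–3 s: ½(-1 + -6)(3) = -10.5 m
3–7 s: ½(-6 + 3)(4) = -6 m
7–10 s: ½(3 + -8)(3) = -7.5 m
10–12 s: ½(-8 + 0)(2) = -8 m
12–17 s: ½(0 + 5)(5) = 12.5 m
Net displacement = -19.5 m

-19.5 m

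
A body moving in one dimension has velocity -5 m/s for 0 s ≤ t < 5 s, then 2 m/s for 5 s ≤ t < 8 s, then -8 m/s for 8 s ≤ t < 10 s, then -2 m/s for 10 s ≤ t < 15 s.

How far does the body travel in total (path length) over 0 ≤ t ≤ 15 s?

57 m

Distance (not displacement) is the total path length: add the absolute areas under v-t.
0–5 s: |-5| × 5 = 25 m
5–8 s: |2| × 3 = 6 m
8–10 s: |-8| × 2 = 16 m
10–15 s: |-2| × 5 = 10 m
Total distance = 57 m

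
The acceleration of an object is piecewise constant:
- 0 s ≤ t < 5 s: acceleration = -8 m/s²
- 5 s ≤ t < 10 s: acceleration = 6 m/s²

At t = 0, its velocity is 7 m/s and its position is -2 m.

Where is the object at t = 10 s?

-157 m

On each constant-a segment, Δv = aΔt and Δx = v₀Δt + ½aΔt²; chain segment to segment.
0–5 s: v starts 7 m/s; Δx = 7·5 + ½·-8·5² = -65 m; v ends -33 m/s.
5–10 s: v starts -33 m/s; Δx = -33·5 + ½·6·5² = -90 m; v ends -3 m/s.
x(10) = -2 + Σ Δx = -157 m.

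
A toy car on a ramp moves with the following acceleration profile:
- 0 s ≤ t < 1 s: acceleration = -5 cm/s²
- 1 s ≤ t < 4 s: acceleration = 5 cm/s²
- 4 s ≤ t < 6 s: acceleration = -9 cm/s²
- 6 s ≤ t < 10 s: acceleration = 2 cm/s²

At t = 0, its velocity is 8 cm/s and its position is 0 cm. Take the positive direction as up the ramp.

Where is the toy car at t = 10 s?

71 cm

On each constant-a segment, Δv = aΔt and Δx = v₀Δt + ½aΔt²; chain segment to segment.
0–1 s: v starts 8 cm/s; Δx = 8·1 + ½·-5·1² = 5.5 cm; v ends 3 cm/s.
1–4 s: v starts 3 cm/s; Δx = 3·3 + ½·5·3² = 31.5 cm; v ends 18 cm/s.
4–6 s: v starts 18 cm/s; Δx = 18·2 + ½·-9·2² = 18 cm; v ends 0 cm/s.
6–10 s: v starts 0 cm/s; Δx = 0·4 + ½·2·4² = 16 cm; v ends 8 cm/s.
x(10) = 0 + Σ Δx = 71 cm.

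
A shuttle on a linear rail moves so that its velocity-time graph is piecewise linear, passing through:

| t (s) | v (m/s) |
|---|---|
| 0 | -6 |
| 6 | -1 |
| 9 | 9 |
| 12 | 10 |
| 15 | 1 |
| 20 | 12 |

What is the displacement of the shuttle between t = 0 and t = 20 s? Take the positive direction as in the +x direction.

Net displacement equals the area under the velocity-time graph (areas below the axis count negative).
0–6 s: ½(-6 + -1)(6) = -21 m
6–9 s: ½(-1 + 9)(3) = 12 m
9–12 s: ½(9 + 10)(3) = 28.5 m
12–15 s: ½(10 + 1)(3) = 16.5 m
15–20 s: ½(1 + 12)(5) = 32.5 m
Net displacement = 68.5 m

68.5 m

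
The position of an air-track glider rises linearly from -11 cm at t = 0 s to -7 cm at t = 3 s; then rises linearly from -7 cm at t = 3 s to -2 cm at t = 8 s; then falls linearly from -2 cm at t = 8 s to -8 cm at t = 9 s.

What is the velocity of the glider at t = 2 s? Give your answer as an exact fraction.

4/3 cm/s

Velocity is the slope of the x-t graph on 0–3 s: (-7 − -11)/(3 − 0) = 4/3 cm/s.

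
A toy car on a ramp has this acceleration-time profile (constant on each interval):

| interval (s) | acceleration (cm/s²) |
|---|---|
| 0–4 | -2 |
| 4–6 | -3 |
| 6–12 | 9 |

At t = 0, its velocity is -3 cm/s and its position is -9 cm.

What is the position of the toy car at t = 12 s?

On each constant-a segment, Δv = aΔt and Δx = v₀Δt + ½aΔt²; chain segment to segment.
0–4 s: v starts -3 cm/s; Δx = -3·4 + ½·-2·4² = -28 cm; v ends -11 cm/s.
4–6 s: v starts -11 cm/s; Δx = -11·2 + ½·-3·2² = -28 cm; v ends -17 cm/s.
6–12 s: v starts -17 cm/s; Δx = -17·6 + ½·9·6² = 60 cm; v ends 37 cm/s.
x(12) = -9 + Σ Δx = -5 cm.

-5 cm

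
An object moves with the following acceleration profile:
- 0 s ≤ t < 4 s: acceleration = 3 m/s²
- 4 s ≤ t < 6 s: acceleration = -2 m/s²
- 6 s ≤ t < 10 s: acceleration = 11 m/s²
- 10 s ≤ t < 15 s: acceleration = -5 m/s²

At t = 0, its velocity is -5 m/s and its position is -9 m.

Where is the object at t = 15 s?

On each constant-a segment, Δv = aΔt and Δx = v₀Δt + ½aΔt²; chain segment to segment.
0–4 s: v starts -5 m/s; Δx = -5·4 + ½·3·4² = 4 m; v ends 7 m/s.
4–6 s: v starts 7 m/s; Δx = 7·2 + ½·-2·2² = 10 m; v ends 3 m/s.
6–10 s: v starts 3 m/s; Δx = 3·4 + ½·11·4² = 100 m; v ends 47 m/s.
10–15 s: v starts 47 m/s; Δx = 47·5 + ½·-5·5² = 172.5 m; v ends 22 m/s.
x(15) = -9 + Σ Δx = 277.5 m.

277.5 m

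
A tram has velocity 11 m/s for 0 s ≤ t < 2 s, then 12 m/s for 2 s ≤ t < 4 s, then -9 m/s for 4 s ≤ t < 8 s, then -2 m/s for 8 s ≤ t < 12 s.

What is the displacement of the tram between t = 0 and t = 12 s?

Displacement is the signed area under the v-t curve.
0–2 s: 11 × 2 = 22 m
2–4 s: 12 × 2 = 24 m
4–8 s: -9 × 4 = -36 m
8–12 s: -2 × 4 = -8 m
Net displacement = 2 m

2 m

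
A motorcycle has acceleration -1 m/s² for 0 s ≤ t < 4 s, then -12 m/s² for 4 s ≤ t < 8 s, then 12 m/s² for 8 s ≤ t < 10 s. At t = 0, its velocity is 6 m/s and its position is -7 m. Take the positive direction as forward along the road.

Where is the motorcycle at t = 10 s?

On each constant-a segment, Δv = aΔt and Δx = v₀Δt + ½aΔt²; chain segment to segment.
0–4 s: v starts 6 m/s; Δx = 6·4 + ½·-1·4² = 16 m; v ends 2 m/s.
4–8 s: v starts 2 m/s; Δx = 2·4 + ½·-12·4² = -88 m; v ends -46 m/s.
8–10 s: v starts -46 m/s; Δx = -46·2 + ½·12·2² = -68 m; v ends -22 m/s.
x(10) = -7 + Σ Δx = -147 m.

-147 m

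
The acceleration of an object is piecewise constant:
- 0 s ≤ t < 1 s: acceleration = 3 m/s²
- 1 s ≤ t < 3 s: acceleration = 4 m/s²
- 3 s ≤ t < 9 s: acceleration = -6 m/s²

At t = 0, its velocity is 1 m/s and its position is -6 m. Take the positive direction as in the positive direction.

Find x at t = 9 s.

On each constant-a segment, Δv = aΔt and Δx = v₀Δt + ½aΔt²; chain segment to segment.
0–1 s: v starts 1 m/s; Δx = 1·1 + ½·3·1² = 2.5 m; v ends 4 m/s.
1–3 s: v starts 4 m/s; Δx = 4·2 + ½·4·2² = 16 m; v ends 12 m/s.
3–9 s: v starts 12 m/s; Δx = 12·6 + ½·-6·6² = -36 m; v ends -24 m/s.
x(9) = -6 + Σ Δx = -23.5 m.

-23.5 m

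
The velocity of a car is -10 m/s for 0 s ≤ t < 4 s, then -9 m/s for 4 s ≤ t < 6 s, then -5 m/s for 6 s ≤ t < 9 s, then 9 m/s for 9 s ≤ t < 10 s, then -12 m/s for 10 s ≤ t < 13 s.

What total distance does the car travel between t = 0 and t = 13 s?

118 m

Distance (not displacement) is the total path length: add the absolute areas under v-t.
0–4 s: |-10| × 4 = 40 m
4–6 s: |-9| × 2 = 18 m
6–9 s: |-5| × 3 = 15 m
9–10 s: |9| × 1 = 9 m
10–13 s: |-12| × 3 = 36 m
Total distance = 118 m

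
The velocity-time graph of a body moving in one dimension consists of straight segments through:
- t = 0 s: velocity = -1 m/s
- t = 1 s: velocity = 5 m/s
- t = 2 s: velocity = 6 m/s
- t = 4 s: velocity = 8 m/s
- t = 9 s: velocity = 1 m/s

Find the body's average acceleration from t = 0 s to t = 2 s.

3.5 m/s²

Average acceleration = Δv/Δt = (6 − -1)/(2 − 0) = 3.5 m/s².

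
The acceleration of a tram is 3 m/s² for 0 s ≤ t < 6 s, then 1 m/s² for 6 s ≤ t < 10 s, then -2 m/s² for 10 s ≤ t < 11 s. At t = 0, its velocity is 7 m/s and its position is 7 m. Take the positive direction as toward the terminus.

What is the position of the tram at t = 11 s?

On each constant-a segment, Δv = aΔt and Δx = v₀Δt + ½aΔt²; chain segment to segment.
0–6 s: v starts 7 m/s; Δx = 7·6 + ½·3·6² = 96 m; v ends 25 m/s.
6–10 s: v starts 25 m/s; Δx = 25·4 + ½·1·4² = 108 m; v ends 29 m/s.
10–11 s: v starts 29 m/s; Δx = 29·1 + ½·-2·1² = 28 m; v ends 27 m/s.
x(11) = 7 + Σ Δx = 239 m.

239 m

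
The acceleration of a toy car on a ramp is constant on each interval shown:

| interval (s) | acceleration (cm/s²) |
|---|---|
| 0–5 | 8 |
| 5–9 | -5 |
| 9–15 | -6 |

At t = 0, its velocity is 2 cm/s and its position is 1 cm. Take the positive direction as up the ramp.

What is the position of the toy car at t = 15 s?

On each constant-a segment, Δv = aΔt and Δx = v₀Δt + ½aΔt²; chain segment to segment.
0–5 s: v starts 2 cm/s; Δx = 2·5 + ½·8·5² = 110 cm; v ends 42 cm/s.
5–9 s: v starts 42 cm/s; Δx = 42·4 + ½·-5·4² = 128 cm; v ends 22 cm/s.
9–15 s: v starts 22 cm/s; Δx = 22·6 + ½·-6·6² = 24 cm; v ends -14 cm/s.
x(15) = 1 + Σ Δx = 263 cm.

263 cm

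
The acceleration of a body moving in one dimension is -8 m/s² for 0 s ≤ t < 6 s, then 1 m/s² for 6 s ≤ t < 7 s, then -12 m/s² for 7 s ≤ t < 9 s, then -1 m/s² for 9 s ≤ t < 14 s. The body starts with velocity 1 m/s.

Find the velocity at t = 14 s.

-75 m/s

Δv equals the area under the a-t graph; then v = v₀ + Δv.
0–6 s: -8 × 6 = -48 m/s
6–7 s: 1 × 1 = 1 m/s
7–9 s: -12 × 2 = -24 m/s
9–14 s: -1 × 5 = -5 m/s
Δv = -76 m/s, so v(14) = 1 + (-76) = -75 m/s.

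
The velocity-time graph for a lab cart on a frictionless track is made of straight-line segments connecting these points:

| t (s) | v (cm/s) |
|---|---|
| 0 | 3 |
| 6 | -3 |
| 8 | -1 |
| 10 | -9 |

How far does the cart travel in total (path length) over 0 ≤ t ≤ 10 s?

23 cm

Distance (not displacement) is the total path length: add the absolute areas under v-t.
0–6 s: v = 0 at t = 3 s; triangle areas 4.5 + 4.5 = 9 cm
6–8 s: |½(-3 + -1)(2)| = 4 cm
8–10 s: |½(-1 + -9)(2)| = 10 cm
Total distance = 23 cm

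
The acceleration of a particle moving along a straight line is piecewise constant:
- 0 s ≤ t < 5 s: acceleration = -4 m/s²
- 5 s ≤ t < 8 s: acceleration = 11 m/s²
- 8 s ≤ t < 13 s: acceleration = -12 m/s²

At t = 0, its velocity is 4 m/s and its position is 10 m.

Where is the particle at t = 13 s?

-83.5 m

On each constant-a segment, Δv = aΔt and Δx = v₀Δt + ½aΔt²; chain segment to segment.
0–5 s: v starts 4 m/s; Δx = 4·5 + ½·-4·5² = -30 m; v ends -16 m/s.
5–8 s: v starts -16 m/s; Δx = -16·3 + ½·11·3² = 1.5 m; v ends 17 m/s.
8–13 s: v starts 17 m/s; Δx = 17·5 + ½·-12·5² = -65 m; v ends -43 m/s.
x(13) = 10 + Σ Δx = -83.5 m.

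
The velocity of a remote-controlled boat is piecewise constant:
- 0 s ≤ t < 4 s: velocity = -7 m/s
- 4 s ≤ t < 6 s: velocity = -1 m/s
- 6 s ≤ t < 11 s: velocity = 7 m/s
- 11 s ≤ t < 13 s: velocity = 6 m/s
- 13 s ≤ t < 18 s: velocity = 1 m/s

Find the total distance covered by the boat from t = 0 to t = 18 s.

82 m

Total distance travelled is ∫|v| dt — sum the magnitudes of each area piece.
0–4 s: |-7| × 4 = 28 m
4–6 s: |-1| × 2 = 2 m
6–11 s: |7| × 5 = 35 m
11–13 s: |6| × 2 = 12 m
13–18 s: |1| × 5 = 5 m
Total distance = 82 m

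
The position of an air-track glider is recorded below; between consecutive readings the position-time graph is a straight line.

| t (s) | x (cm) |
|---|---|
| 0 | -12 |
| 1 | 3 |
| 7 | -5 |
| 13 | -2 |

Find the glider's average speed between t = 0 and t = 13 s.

2 cm/s

Average speed = (total path length)/(elapsed time); on a piecewise-linear x-t graph the path length is Σ|Δx|.
0–1 s: |Δx| = |3 − -12| = 15 cm
1–7 s: |Δx| = |-5 − 3| = 8 cm
7–13 s: |Δx| = |-2 − -5| = 3 cm
Total path = 26 cm; average speed = 26/13 = 2 cm/s.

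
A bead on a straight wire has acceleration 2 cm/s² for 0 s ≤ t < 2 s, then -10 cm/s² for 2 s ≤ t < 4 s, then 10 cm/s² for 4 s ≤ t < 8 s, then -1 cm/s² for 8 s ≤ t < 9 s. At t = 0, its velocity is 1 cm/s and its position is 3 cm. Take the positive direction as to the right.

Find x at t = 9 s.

43.5 cm

On each constant-a segment, Δv = aΔt and Δx = v₀Δt + ½aΔt²; chain segment to segment.
0–2 s: v starts 1 cm/s; Δx = 1·2 + ½·2·2² = 6 cm; v ends 5 cm/s.
2–4 s: v starts 5 cm/s; Δx = 5·2 + ½·-10·2² = -10 cm; v ends -15 cm/s.
4–8 s: v starts -15 cm/s; Δx = -15·4 + ½·10·4² = 20 cm; v ends 25 cm/s.
8–9 s: v starts 25 cm/s; Δx = 25·1 + ½·-1·1² = 24.5 cm; v ends 24 cm/s.
x(9) = 3 + Σ Δx = 43.5 cm.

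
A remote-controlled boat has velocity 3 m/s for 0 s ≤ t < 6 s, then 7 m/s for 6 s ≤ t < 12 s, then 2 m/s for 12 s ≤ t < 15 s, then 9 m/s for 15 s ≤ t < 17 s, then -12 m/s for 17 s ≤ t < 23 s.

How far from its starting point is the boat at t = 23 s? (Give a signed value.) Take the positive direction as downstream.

Net displacement equals the area under the velocity-time graph (areas below the axis count negative).
0–6 s: 3 × 6 = 18 m
6–12 s: 7 × 6 = 42 m
12–15 s: 2 × 3 = 6 m
15–17 s: 9 × 2 = 18 m
17–23 s: -12 × 6 = -72 m
Net displacement = 12 m

12 m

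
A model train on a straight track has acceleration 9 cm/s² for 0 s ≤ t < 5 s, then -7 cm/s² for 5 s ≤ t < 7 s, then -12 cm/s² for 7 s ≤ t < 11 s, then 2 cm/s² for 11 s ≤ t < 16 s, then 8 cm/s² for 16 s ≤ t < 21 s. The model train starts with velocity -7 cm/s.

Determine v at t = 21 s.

26 cm/s

Δv equals the area under the a-t graph; then v = v₀ + Δv.
0–5 s: 9 × 5 = 45 cm/s
5–7 s: -7 × 2 = -14 cm/s
7–11 s: -12 × 4 = -48 cm/s
11–16 s: 2 × 5 = 10 cm/s
16–21 s: 8 × 5 = 40 cm/s
Δv = 33 cm/s, so v(21) = -7 + (33) = 26 cm/s.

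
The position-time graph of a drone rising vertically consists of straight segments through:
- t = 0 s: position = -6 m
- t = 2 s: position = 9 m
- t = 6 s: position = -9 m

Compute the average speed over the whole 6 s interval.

5.5 m/s

Average speed = (total path length)/(elapsed time); on a piecewise-linear x-t graph the path length is Σ|Δx|.
0–2 s: |Δx| = |9 − -6| = 15 m
2–6 s: |Δx| = |-9 − 9| = 18 m
Total path = 33 m; average speed = 33/6 = 5.5 m/s.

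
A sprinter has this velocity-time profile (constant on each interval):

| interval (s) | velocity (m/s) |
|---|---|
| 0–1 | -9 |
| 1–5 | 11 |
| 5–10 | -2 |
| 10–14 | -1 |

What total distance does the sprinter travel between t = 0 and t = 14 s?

67 m

Distance (not displacement) is the total path length: add the absolute areas under v-t.
0–1 s: |-9| × 1 = 9 m
1–5 s: |11| × 4 = 44 m
5–10 s: |-2| × 5 = 10 m
10–14 s: |-1| × 4 = 4 m
Total distance = 67 m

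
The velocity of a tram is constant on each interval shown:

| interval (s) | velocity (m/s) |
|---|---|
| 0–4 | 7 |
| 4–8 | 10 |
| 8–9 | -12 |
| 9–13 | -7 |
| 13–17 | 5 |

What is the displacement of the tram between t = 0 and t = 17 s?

Displacement is the signed area under the v-t curve.
0–4 s: 7 × 4 = 28 m
4–8 s: 10 × 4 = 40 m
8–9 s: -12 × 1 = -12 m
9–13 s: -7 × 4 = -28 m
13–17 s: 5 × 4 = 20 m
Net displacement = 48 m

48 m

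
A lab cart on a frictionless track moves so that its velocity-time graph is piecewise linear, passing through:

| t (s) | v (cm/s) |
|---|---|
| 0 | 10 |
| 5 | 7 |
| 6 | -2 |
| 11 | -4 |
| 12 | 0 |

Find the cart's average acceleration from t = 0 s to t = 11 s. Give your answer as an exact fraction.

-14/11 cm/s²

Average acceleration = Δv/Δt = (-4 − 10)/(11 − 0) = -14/11 cm/s².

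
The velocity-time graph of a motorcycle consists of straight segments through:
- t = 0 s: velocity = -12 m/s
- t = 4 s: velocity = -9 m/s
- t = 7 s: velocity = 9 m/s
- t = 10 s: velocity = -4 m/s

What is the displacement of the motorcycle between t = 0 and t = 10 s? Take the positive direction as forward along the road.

-34.5 m

Net displacement equals the area under the velocity-time graph (areas below the axis count negative).
0–4 s: ½(-12 + -9)(4) = -42 m
4–7 s: ½(-9 + 9)(3) = 0 m
7–10 s: ½(9 + -4)(3) = 7.5 m
Net displacement = -34.5 m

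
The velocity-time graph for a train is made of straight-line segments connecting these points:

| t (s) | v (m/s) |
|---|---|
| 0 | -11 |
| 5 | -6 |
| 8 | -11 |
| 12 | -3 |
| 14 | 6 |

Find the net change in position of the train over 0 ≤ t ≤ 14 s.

Net displacement equals the area under the velocity-time graph (areas below the axis count negative).
0–5 s: ½(-11 + -6)(5) = -42.5 m
5–8 s: ½(-6 + -11)(3) = -25.5 m
8–12 s: ½(-11 + -3)(4) = -28 m
12–14 s: ½(-3 + 6)(2) = 3 m
Net displacement = -93 m

-93 m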